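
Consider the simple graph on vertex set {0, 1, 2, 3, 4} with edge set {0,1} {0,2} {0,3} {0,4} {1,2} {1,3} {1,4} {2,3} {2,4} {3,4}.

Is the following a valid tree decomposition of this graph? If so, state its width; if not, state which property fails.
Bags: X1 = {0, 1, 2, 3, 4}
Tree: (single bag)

Every vertex of G appears in some bag (union = {0, 1, 2, 3, 4}); every edge is covered by a bag; and for each vertex v the set of bags containing v is connected in the bag tree. The decomposition is therefore valid. The largest bag has 5 vertices, so the width is 4.

Yes; width 4.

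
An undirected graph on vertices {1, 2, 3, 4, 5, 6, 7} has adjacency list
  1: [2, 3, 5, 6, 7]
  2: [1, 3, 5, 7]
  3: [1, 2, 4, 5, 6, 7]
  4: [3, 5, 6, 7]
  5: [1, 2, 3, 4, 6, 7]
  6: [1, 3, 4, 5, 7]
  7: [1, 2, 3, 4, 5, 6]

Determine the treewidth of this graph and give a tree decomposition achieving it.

Each bag holds 5 vertices, so the decomposition has width 4, which upper-bounds the treewidth. On the other hand G contains the 5-clique {1, 2, 3, 5, 7}. A clique must lie in a single bag of any decomposition, so no decomposition can have width below 4. Therefore the treewidth is 4.

Treewidth 4.
One such decomposition:
Bags: B1 = {1, 2, 3, 5, 7}  B2 = {1, 3, 5, 6, 7}  B3 = {3, 4, 5, 6, 7}
Tree: B1–B2, B2–B3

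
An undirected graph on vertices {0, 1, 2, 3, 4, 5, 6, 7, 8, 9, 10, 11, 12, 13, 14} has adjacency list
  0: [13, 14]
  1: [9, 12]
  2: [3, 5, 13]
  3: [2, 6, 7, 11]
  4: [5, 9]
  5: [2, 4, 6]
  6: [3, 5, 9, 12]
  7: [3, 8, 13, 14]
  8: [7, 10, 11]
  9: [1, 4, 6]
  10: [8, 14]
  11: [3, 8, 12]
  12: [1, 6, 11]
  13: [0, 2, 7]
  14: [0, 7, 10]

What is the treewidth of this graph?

A width-3 tree decomposition is:
Bags: B1 = {1, 4, 9, 12}  B2 = {4, 6, 9, 12}  B3 = {4, 5, 6, 12}  B4 = {5, 6, 11, 12}  B5 = {3, 5, 6, 11}  B6 = {2, 3, 5, 11}  B7 = {2, 3, 8, 11}  B8 = {2, 3, 7, 8}  B9 = {2, 7, 8, 13}  B10 = {7, 8, 10, 13}  B11 = {7, 10, 13, 14}  B12 = {0, 10, 13, 14}
Tree: B1–B2, B2–B3, B3–B4, B4–B5, B5–B6, B6–B7, B7–B8, B8–B9, B9–B10, B10–B11, B11–B12
Each bag holds 4 vertices, so the decomposition has width 3, which upper-bounds the treewidth. For the lower bound: the 4 vertex sets {1,4,9}, {12}, {6}, {2,3,5,11} are disjoint, each induces a connected subgraph, and every pair is joined by at least one edge of G. Contracting each set to a single vertex therefore yields K_{4} as a minor, and since treewidth is minor-monotone, tw(G) ≥ tw(K_{4}) = 3. The upper and lower bounds meet at 3, so that is the treewidth.

3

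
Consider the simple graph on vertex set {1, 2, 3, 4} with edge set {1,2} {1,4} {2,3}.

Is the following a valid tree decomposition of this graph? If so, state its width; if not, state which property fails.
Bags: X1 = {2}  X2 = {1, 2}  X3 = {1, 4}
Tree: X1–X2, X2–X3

A tree decomposition must satisfy three properties: every vertex lies in some bag; for every edge, both endpoints lie together in some bag; and for every vertex, the bags containing it form a connected subtree. Here vertex 3 appears in no bag, so the decomposition is invalid.

No — vertex 3 appears in no bag.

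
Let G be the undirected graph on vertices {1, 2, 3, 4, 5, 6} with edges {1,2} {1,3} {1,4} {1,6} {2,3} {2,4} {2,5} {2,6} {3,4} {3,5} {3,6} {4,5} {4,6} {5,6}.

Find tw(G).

A width-4 tree decomposition is:
Bags: B1 = {2, 3, 4, 5, 6}  B2 = {1, 2, 3, 4, 6}
Tree: B1–B2
Every bag has size at most 5, so the width is 5 − 1 = 4 and tw(G) ≤ 4. For the lower bound, the 5 vertices {1, 2, 3, 4, 6} are pairwise adjacent, and any tree decomposition puts a clique entirely inside one bag — forcing width ≥ 4. Therefore the treewidth is 4.

4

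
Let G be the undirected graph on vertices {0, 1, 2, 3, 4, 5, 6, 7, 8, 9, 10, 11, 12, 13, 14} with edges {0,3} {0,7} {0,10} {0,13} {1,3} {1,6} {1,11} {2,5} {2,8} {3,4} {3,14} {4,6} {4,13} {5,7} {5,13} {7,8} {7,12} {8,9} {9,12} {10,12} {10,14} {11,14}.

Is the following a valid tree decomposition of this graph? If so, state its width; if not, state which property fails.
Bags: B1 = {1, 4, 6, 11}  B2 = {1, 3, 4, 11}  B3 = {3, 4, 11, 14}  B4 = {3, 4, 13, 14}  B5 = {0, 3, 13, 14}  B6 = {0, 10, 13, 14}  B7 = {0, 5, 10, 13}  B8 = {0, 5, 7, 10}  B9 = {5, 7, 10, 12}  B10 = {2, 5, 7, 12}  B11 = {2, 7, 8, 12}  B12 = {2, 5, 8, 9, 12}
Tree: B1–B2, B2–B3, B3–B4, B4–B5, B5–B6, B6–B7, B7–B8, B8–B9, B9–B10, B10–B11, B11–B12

A tree decomposition must satisfy three properties: every vertex lies in some bag; for every edge, both endpoints lie together in some bag; and for every vertex, the bags containing it form a connected subtree. Here bags containing vertex 5 are not connected in the tree, so the decomposition is invalid.

No — bags containing vertex 5 are not connected in the tree.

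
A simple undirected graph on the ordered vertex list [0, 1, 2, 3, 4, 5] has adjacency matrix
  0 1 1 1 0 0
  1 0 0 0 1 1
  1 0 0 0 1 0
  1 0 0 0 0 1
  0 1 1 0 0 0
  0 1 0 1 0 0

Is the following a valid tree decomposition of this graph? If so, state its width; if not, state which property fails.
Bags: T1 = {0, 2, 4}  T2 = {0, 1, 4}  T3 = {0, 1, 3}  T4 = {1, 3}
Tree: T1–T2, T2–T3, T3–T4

A tree decomposition must satisfy three properties: every vertex lies in some bag; for every edge, both endpoints lie together in some bag; and for every vertex, the bags containing it form a connected subtree. Here vertex 5 appears in no bag, so the decomposition is invalid.

No — vertex 5 appears in no bag.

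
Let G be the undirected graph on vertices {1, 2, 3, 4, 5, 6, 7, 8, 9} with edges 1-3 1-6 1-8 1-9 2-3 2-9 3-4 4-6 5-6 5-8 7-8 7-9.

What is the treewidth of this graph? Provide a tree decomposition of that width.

Every bag has size at most 4, so the width is 4 − 1 = 3 and tw(G) ≤ 3. For the lower bound: the 4 vertex sets {4,5,6}, {8}, {1}, {2,3,7,9} are disjoint, each induces a connected subgraph, and every pair is joined by at least one edge of G. Contracting each set to a single vertex therefore yields K_{4} as a minor, and since treewidth is minor-monotone, tw(G) ≥ tw(K_{4}) = 3. Combining the bounds, tw(G) = 3.

Treewidth 3.
One such decomposition:
Bags: B1 = {4, 5, 6, 8}  B2 = {1, 4, 6, 8}  B3 = {1, 3, 4, 8}  B4 = {1, 3, 7, 8}  B5 = {1, 3, 7, 9}  B6 = {2, 3, 7, 9}
Tree: B1–B2, B2–B3, B3–B4, B4–B5, B5–B6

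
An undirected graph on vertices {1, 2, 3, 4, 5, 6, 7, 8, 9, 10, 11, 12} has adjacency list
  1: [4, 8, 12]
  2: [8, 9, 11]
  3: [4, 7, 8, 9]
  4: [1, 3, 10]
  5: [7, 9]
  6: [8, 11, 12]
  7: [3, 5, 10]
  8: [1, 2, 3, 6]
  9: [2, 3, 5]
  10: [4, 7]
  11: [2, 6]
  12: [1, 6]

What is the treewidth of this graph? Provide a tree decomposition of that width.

Treewidth 3.
One optimal decomposition is:
Bags: B1 = {4, 5, 7, 10}  B2 = {3, 4, 5, 7}  B3 = {3, 4, 5, 9}  B4 = {1, 3, 4, 9}  B5 = {1, 3, 8, 9}  B6 = {1, 2, 8, 9}  B7 = {1, 2, 8, 12}  B8 = {2, 6, 8, 12}  B9 = {2, 6, 11, 12}
Tree: B1–B2, B2–B3, B3–B4, B4–B5, B5–B6, B6–B7, B7–B8, B8–B9

Every bag has size at most 4, so the width is 4 − 1 = 3 and tw(G) ≤ 3. For the lower bound: the 4 vertex sets {5,7,10}, {4}, {3}, {1,2,8,9} are disjoint, each induces a connected subgraph, and every pair is joined by at least one edge of G. Contracting each set to a single vertex therefore yields K_{4} as a minor, and since treewidth is minor-monotone, tw(G) ≥ tw(K_{4}) = 3. Combining the bounds, tw(G) = 3.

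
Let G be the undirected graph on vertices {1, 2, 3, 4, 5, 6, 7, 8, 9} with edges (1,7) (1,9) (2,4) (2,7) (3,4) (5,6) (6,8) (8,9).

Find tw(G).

1

A width-1 tree decomposition is:
Bags: B1 = {3, 4}  B2 = {2, 4}  B3 = {2, 7}  B4 = {1, 7}  B5 = {1, 9}  B6 = {8, 9}  B7 = {6, 8}  B8 = {5, 6}
Tree: B1–B2, B2–B3, B3–B4, B4–B5, B5–B6, B6–B7, B7–B8
Each bag holds 2 vertices, so the decomposition has width 1, which upper-bounds the treewidth. G has an edge, so its treewidth is at least 1. Therefore the treewidth is 1.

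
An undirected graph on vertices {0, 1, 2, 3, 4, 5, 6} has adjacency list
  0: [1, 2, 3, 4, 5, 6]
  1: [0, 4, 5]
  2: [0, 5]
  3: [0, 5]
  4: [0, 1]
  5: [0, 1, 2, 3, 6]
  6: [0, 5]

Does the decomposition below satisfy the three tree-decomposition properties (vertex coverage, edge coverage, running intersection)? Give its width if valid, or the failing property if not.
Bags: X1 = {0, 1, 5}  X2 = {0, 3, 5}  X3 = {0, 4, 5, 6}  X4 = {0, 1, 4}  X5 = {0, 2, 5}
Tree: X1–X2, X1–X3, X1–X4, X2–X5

No — bags containing vertex 4 are not connected in the tree.

A tree decomposition must satisfy three properties: every vertex lies in some bag; for every edge, both endpoints lie together in some bag; and for every vertex, the bags containing it form a connected subtree. Here bags containing vertex 4 are not connected in the tree, so the decomposition is invalid.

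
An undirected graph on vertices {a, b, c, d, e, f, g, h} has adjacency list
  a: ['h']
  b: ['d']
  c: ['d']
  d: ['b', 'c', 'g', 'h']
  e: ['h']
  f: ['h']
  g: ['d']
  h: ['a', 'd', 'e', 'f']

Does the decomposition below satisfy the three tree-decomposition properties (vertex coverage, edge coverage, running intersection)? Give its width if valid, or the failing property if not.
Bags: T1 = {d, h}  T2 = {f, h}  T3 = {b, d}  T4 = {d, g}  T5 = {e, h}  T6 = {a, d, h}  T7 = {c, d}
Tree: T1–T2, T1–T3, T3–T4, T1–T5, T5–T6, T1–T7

A tree decomposition must satisfy three properties: every vertex lies in some bag; for every edge, both endpoints lie together in some bag; and for every vertex, the bags containing it form a connected subtree. Here bags containing vertex d are not connected in the tree, so the decomposition is invalid.

No — bags containing vertex d are not connected in the tree.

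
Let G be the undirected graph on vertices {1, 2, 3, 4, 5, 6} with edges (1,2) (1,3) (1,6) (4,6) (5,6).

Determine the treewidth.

A width-1 tree decomposition is:
Bags: B1 = {1, 6}  B2 = {5, 6}  B3 = {1, 2}  B4 = {1, 3}  B5 = {4, 6}
Tree: B1–B2, B1–B3, B1–B4, B1–B5
The largest bag has 2 vertices, giving width 1; this decomposition certifies tw(G) ≤ 1. Any graph with an edge has treewidth ≥ 1, and G has the edge 1–6. The upper and lower bounds meet at 1, so that is the treewidth.

1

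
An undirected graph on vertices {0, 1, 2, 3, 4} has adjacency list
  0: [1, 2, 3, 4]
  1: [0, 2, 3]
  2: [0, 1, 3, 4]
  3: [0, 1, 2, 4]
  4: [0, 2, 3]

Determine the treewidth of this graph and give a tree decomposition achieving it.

The largest bag has 4 vertices, giving width 3; this decomposition certifies tw(G) ≤ 3. On the other hand G contains the 4-clique {0, 1, 2, 3}. A clique must lie in a single bag of any decomposition, so no decomposition can have width below 3. Hence tw(G) = 3 exactly.

Treewidth 3.
One optimal decomposition is:
Bags: B1 = {0, 1, 2, 3}  B2 = {0, 2, 3, 4}
Tree: B1–B2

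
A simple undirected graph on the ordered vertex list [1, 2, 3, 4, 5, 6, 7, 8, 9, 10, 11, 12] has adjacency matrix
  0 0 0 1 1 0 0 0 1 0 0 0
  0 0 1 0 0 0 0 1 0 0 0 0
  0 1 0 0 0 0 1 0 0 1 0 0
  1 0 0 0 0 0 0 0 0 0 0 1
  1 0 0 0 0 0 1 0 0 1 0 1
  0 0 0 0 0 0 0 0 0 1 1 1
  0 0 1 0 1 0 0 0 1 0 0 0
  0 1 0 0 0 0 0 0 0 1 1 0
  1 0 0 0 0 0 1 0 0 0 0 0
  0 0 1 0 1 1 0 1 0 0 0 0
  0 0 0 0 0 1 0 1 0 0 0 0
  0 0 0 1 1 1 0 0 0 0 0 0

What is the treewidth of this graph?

3

A width-3 tree decomposition is:
Bags: B1 = {2, 3, 8, 11}  B2 = {3, 8, 10, 11}  B3 = {3, 6, 10, 11}  B4 = {3, 6, 7, 10}  B5 = {5, 6, 7, 10}  B6 = {5, 6, 7, 12}  B7 = {5, 7, 9, 12}  B8 = {1, 5, 9, 12}  B9 = {1, 4, 9, 12}
Tree: B1–B2, B2–B3, B3–B4, B4–B5, B5–B6, B6–B7, B7–B8, B8–B9
The largest bag has 4 vertices, giving width 3; this decomposition certifies tw(G) ≤ 3. For the lower bound: the 4 vertex sets {2,8,11}, {3}, {10}, {5,6,7,12} are disjoint, each induces a connected subgraph, and every pair is joined by at least one edge of G. Contracting each set to a single vertex therefore yields K_{4} as a minor, and since treewidth is minor-monotone, tw(G) ≥ tw(K_{4}) = 3. Combining the bounds, tw(G) = 3.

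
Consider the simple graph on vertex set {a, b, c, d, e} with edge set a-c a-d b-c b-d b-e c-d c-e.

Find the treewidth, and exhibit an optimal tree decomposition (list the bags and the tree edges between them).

Treewidth 2.
One optimal decomposition is:
Bags: B1 = {b, c, e}  B2 = {b, c, d}  B3 = {a, c, d}
Tree: B1–B2, B2–B3

Every bag has size at most 3, so the width is 3 − 1 = 2 and tw(G) ≤ 2. For the lower bound, the 3 vertices {a, c, d} are pairwise adjacent, and any tree decomposition puts a clique entirely inside one bag — forcing width ≥ 2. Therefore the treewidth is 2.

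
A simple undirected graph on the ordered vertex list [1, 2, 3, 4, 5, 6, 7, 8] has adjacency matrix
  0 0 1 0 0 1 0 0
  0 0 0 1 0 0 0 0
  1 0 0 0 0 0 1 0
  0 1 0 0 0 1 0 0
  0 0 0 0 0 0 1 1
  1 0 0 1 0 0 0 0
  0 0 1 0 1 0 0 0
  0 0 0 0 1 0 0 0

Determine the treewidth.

1

A width-1 tree decomposition is:
Bags: B1 = {5, 8}  B2 = {5, 7}  B3 = {3, 7}  B4 = {1, 3}  B5 = {1, 6}  B6 = {4, 6}  B7 = {2, 4}
Tree: B1–B2, B2–B3, B3–B4, B4–B5, B5–B6, B6–B7
Every bag has size at most 2, so the width is 2 − 1 = 1 and tw(G) ≤ 1. G has an edge, so its treewidth is at least 1. Hence tw(G) = 1 exactly.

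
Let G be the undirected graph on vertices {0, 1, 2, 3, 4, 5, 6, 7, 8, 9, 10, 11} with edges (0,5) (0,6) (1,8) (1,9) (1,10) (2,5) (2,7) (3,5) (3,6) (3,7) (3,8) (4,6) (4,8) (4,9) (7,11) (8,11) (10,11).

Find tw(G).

A width-3 tree decomposition is:
Bags: B1 = {1, 4, 9, 10}  B2 = {1, 4, 8, 10}  B3 = {4, 8, 10, 11}  B4 = {4, 6, 8, 11}  B5 = {3, 6, 8, 11}  B6 = {3, 6, 7, 11}  B7 = {0, 3, 6, 7}  B8 = {0, 3, 5, 7}  B9 = {0, 2, 5, 7}
Tree: B1–B2, B2–B3, B3–B4, B4–B5, B5–B6, B6–B7, B7–B8, B8–B9
The largest bag has 4 vertices, giving width 3; this decomposition certifies tw(G) ≤ 3. For the lower bound: the 4 vertex sets {1,9,10}, {4}, {8}, {3,6,7,11} are disjoint, each induces a connected subgraph, and every pair is joined by at least one edge of G. Contracting each set to a single vertex therefore yields K_{4} as a minor, and since treewidth is minor-monotone, tw(G) ≥ tw(K_{4}) = 3. Therefore the treewidth is 3.

3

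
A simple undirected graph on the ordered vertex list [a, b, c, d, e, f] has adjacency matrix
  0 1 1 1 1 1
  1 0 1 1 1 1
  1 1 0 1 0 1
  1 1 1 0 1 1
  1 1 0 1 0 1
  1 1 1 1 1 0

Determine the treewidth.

4

A width-4 tree decomposition is:
Bags: B1 = {a, b, d, e, f}  B2 = {a, b, c, d, f}
Tree: B1–B2
Every bag has size at most 5, so the width is 5 − 1 = 4 and tw(G) ≤ 4. On the other hand G contains the 5-clique {a, b, d, e, f}. A clique must lie in a single bag of any decomposition, so no decomposition can have width below 4. Hence tw(G) = 4 exactly.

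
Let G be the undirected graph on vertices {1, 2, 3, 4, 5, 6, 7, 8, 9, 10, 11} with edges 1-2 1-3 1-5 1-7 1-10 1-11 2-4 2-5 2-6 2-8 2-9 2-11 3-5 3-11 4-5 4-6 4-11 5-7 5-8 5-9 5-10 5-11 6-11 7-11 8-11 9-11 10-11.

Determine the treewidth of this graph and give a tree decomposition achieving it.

Every bag has size at most 4, so the width is 4 − 1 = 3 and tw(G) ≤ 3. Conversely, {2, 5, 8, 11} is a clique of size 4, and the vertices of any clique must share a bag in every tree decomposition; so some bag has ≥ 4 vertices and tw(G) ≥ 3. Combining the bounds, tw(G) = 3.

Treewidth 3.
One optimal decomposition is:
Bags: B1 = {2, 5, 8, 11}  B2 = {1, 2, 5, 11}  B3 = {2, 4, 5, 11}  B4 = {2, 5, 9, 11}  B5 = {1, 5, 10, 11}  B6 = {2, 4, 6, 11}  B7 = {1, 5, 7, 11}  B8 = {1, 3, 5, 11}
Tree: B1–B2, B1–B3, B3–B4, B2–B5, B3–B6, B2–B7, B5–B8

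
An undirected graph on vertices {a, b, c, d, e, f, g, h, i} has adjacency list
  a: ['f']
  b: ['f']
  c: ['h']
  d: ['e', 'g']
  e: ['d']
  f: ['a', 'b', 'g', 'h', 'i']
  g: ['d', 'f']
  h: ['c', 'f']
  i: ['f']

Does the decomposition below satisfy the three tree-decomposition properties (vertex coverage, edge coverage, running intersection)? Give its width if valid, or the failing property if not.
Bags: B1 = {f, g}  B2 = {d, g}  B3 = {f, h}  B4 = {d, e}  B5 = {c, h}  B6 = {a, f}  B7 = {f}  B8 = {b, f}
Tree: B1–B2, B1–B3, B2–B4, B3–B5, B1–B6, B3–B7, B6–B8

A tree decomposition must satisfy three properties: every vertex lies in some bag; for every edge, both endpoints lie together in some bag; and for every vertex, the bags containing it form a connected subtree. Here vertex i appears in no bag, so the decomposition is invalid.

No — vertex i appears in no bag.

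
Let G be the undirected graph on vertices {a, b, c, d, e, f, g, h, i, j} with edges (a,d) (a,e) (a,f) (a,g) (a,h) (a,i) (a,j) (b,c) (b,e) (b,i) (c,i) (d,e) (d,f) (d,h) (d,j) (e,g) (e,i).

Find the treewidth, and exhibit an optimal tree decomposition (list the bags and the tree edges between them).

Treewidth 2.
One such decomposition:
Bags: B1 = {a, d, h}  B2 = {a, d, e}  B3 = {a, d, f}  B4 = {a, e, i}  B5 = {b, e, i}  B6 = {a, e, g}  B7 = {a, d, j}  B8 = {b, c, i}
Tree: B1–B2, B2–B3, B2–B4, B4–B5, B2–B6, B2–B7, B5–B8

The largest bag has 3 vertices, giving width 2; this decomposition certifies tw(G) ≤ 2. For the lower bound, the 3 vertices {b, c, i} are pairwise adjacent, and any tree decomposition puts a clique entirely inside one bag — forcing width ≥ 2. Combining the bounds, tw(G) = 2.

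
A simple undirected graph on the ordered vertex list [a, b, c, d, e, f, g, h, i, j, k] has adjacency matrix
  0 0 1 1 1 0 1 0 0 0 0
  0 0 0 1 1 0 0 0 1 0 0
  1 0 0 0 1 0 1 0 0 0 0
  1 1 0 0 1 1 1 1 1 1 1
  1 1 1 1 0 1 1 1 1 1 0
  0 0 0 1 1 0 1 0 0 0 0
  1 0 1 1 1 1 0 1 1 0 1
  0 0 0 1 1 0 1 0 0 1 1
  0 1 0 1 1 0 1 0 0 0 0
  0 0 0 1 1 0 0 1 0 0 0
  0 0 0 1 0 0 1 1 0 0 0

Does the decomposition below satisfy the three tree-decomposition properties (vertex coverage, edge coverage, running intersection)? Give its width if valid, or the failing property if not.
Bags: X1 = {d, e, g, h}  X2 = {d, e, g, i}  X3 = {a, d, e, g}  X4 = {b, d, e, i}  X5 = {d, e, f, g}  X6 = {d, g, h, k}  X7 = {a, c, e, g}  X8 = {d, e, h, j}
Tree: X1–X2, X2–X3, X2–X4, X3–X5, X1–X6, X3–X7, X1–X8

Yes; width 3.

Vertex coverage: the bags together contain {a, b, c, d, e, f, g, h, i, j, k}, the full vertex set. Edge coverage: each edge of G has both endpoints in at least one bag. Running intersection: for every vertex, the bags containing it form a connected subtree. All three properties hold, so this is a valid tree decomposition of width max|bag| − 1 = 3, and hence tw(G) ≤ 3.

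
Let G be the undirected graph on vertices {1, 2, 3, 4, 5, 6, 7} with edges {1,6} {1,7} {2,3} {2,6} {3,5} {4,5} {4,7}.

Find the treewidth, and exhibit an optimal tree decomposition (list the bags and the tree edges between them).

The largest bag has 3 vertices, giving width 2; this decomposition certifies tw(G) ≤ 2. The edges 5–4–7–1–6–2–3–5 form a cycle, so G is not a tree and its treewidth is at least 2. Therefore the treewidth is 2.

Treewidth 2.
One optimal decomposition is:
Bags: B1 = {4, 5, 7}  B2 = {1, 5, 7}  B3 = {1, 5, 6}  B4 = {2, 5, 6}  B5 = {2, 3, 5}
Tree: B1–B2, B2–B3, B3–B4, B4–B5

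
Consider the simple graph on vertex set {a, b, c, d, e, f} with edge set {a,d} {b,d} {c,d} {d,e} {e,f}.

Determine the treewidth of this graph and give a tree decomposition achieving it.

Treewidth 1.
Bags: B1 = {d, e}  B2 = {a, d}  B3 = {b, d}  B4 = {c, d}  B5 = {e, f}
Tree: B1–B2, B2–B3, B3–B4, B1–B5

Each bag holds 2 vertices, so the decomposition has width 1, which upper-bounds the treewidth. Any graph with an edge has treewidth ≥ 1, and G has the edge d–e. Hence tw(G) = 1 exactly.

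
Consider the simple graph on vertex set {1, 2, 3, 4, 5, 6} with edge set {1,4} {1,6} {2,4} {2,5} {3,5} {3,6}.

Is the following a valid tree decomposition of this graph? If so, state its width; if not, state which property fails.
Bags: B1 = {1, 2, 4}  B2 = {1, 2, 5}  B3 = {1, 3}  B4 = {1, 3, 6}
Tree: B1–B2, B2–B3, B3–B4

No — edge (5,3) lies in no bag.

A tree decomposition must satisfy three properties: every vertex lies in some bag; for every edge, both endpoints lie together in some bag; and for every vertex, the bags containing it form a connected subtree. Here edge (5,3) lies in no bag, so the decomposition is invalid.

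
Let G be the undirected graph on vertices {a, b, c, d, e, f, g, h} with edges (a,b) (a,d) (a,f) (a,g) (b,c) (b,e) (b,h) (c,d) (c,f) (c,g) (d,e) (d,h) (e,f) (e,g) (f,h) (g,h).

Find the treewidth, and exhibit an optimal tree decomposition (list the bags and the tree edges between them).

Treewidth 4.
One optimal decomposition is:
Bags: B1 = {b, d, e, f, g}  B2 = {b, c, d, f, g}  B3 = {b, d, f, g, h}  B4 = {a, b, d, f, g}
Tree: B1–B2, B2–B3, B3–B4

Each bag holds 5 vertices, so the decomposition has width 4, which upper-bounds the treewidth. For the lower bound: the 5 vertex sets {e,f}, {c,g}, {b,h}, {d}, {a} are disjoint, each induces a connected subgraph, and every pair is joined by at least one edge of G. Contracting each set to a single vertex therefore yields K_{5} as a minor, and since treewidth is minor-monotone, tw(G) ≥ tw(K_{5}) = 4. Hence tw(G) = 4 exactly.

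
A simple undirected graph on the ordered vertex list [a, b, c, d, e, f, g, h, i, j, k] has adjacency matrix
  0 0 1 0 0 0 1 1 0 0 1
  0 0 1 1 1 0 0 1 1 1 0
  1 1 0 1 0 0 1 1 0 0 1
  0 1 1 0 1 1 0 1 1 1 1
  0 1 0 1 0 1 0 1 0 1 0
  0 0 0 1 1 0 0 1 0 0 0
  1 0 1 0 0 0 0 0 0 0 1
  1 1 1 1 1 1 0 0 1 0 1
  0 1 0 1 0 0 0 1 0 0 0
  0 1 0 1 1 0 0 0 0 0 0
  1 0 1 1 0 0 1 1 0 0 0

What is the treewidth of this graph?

A width-3 tree decomposition is:
Bags: B1 = {b, d, e, h}  B2 = {b, c, d, h}  B3 = {c, d, h, k}  B4 = {b, d, h, i}  B5 = {b, d, e, j}  B6 = {d, e, f, h}  B7 = {a, c, h, k}  B8 = {a, c, g, k}
Tree: B1–B2, B2–B3, B2–B4, B1–B5, B1–B6, B3–B7, B7–B8
Each bag holds 4 vertices, so the decomposition has width 3, which upper-bounds the treewidth. Conversely, {b, d, e, j} is a clique of size 4, and the vertices of any clique must share a bag in every tree decomposition; so some bag has ≥ 4 vertices and tw(G) ≥ 3. Combining the bounds, tw(G) = 3.

3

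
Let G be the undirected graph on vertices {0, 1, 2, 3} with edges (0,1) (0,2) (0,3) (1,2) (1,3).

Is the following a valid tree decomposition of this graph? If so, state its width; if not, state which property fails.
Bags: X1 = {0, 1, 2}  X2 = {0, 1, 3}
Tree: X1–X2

Vertex coverage: the bags together contain {0, 1, 2, 3}, the full vertex set. Edge coverage: each edge of G has both endpoints in at least one bag. Running intersection: for every vertex, the bags containing it form a connected subtree. All three properties hold, so this is a valid tree decomposition of width max|bag| − 1 = 2, and hence tw(G) ≤ 2.

Yes; width 2.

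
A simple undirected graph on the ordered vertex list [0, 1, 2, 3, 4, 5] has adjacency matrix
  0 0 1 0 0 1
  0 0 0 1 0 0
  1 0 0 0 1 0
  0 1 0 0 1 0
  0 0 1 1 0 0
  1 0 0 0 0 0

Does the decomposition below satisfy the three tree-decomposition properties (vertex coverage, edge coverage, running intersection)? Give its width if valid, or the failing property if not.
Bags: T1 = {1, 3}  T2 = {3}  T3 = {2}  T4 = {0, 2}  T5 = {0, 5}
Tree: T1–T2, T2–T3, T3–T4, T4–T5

A tree decomposition must satisfy three properties: every vertex lies in some bag; for every edge, both endpoints lie together in some bag; and for every vertex, the bags containing it form a connected subtree. Here vertex 4 appears in no bag, so the decomposition is invalid.

No — vertex 4 appears in no bag.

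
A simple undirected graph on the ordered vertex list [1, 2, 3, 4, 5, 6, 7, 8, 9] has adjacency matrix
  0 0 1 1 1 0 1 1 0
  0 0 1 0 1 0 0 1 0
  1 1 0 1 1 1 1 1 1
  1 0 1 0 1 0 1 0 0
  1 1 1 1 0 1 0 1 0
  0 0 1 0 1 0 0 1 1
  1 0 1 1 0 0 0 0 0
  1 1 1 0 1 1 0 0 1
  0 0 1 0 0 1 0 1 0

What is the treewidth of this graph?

3

A width-3 tree decomposition is:
Bags: B1 = {1, 3, 5, 8}  B2 = {1, 3, 4, 5}  B3 = {3, 5, 6, 8}  B4 = {3, 6, 8, 9}  B5 = {1, 3, 4, 7}  B6 = {2, 3, 5, 8}
Tree: B1–B2, B1–B3, B3–B4, B2–B5, B3–B6
Each bag holds 4 vertices, so the decomposition has width 3, which upper-bounds the treewidth. Conversely, {3, 6, 8, 9} is a clique of size 4, and the vertices of any clique must share a bag in every tree decomposition; so some bag has ≥ 4 vertices and tw(G) ≥ 3. The upper and lower bounds meet at 3, so that is the treewidth.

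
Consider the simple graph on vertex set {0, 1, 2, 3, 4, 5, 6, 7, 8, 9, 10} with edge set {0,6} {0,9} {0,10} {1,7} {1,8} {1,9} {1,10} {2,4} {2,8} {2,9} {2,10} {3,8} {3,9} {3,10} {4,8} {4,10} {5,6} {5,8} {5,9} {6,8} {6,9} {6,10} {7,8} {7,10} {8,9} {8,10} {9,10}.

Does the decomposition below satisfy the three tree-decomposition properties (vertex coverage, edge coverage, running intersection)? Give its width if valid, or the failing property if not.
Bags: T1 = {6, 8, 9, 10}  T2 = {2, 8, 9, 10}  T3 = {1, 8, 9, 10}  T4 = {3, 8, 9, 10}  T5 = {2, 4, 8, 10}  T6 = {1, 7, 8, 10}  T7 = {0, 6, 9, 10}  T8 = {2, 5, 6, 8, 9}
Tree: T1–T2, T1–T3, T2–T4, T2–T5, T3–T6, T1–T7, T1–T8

No — bags containing vertex 2 are not connected in the tree.

A tree decomposition must satisfy three properties: every vertex lies in some bag; for every edge, both endpoints lie together in some bag; and for every vertex, the bags containing it form a connected subtree. Here bags containing vertex 2 are not connected in the tree, so the decomposition is invalid.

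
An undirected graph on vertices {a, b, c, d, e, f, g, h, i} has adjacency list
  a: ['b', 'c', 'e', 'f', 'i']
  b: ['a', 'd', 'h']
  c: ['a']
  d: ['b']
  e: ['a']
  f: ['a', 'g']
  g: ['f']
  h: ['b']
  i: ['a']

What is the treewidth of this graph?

1

A width-1 tree decomposition is:
Bags: B1 = {a, i}  B2 = {a, b}  B3 = {a, c}  B4 = {a, f}  B5 = {f, g}  B6 = {a, e}  B7 = {b, d}  B8 = {b, h}
Tree: B1–B2, B1–B3, B1–B4, B4–B5, B2–B6, B2–B7, B2–B8
The largest bag has 2 vertices, giving width 1; this decomposition certifies tw(G) ≤ 1. Since G has at least one edge (e.g. i–a), it is not an edgeless graph, so tw(G) ≥ 1. Combining the bounds, tw(G) = 1.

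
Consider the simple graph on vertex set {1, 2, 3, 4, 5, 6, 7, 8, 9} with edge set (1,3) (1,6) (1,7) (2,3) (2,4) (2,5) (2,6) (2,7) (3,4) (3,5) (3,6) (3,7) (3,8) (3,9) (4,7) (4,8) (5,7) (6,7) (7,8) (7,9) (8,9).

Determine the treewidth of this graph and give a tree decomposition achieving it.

Every bag has size at most 4, so the width is 4 − 1 = 3 and tw(G) ≤ 3. Conversely, {3, 7, 8, 9} is a clique of size 4, and the vertices of any clique must share a bag in every tree decomposition; so some bag has ≥ 4 vertices and tw(G) ≥ 3. Hence tw(G) = 3 exactly.

Treewidth 3.
Bags: B1 = {2, 3, 5, 7}  B2 = {2, 3, 6, 7}  B3 = {2, 3, 4, 7}  B4 = {1, 3, 6, 7}  B5 = {3, 4, 7, 8}  B6 = {3, 7, 8, 9}
Tree: B1–B2, B1–B3, B2–B4, B3–B5, B5–B6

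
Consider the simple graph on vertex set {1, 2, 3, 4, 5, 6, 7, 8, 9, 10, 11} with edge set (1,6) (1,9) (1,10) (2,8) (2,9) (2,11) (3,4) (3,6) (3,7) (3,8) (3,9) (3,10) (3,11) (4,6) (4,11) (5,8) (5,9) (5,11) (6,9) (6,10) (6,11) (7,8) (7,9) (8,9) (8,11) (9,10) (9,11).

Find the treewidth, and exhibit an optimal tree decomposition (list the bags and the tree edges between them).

Treewidth 3.
One optimal decomposition is:
Bags: B1 = {5, 8, 9, 11}  B2 = {3, 8, 9, 11}  B3 = {3, 6, 9, 11}  B4 = {3, 6, 9, 10}  B5 = {3, 7, 8, 9}  B6 = {1, 6, 9, 10}  B7 = {2, 8, 9, 11}  B8 = {3, 4, 6, 11}
Tree: B1–B2, B2–B3, B3–B4, B2–B5, B4–B6, B2–B7, B3–B8

The largest bag has 4 vertices, giving width 3; this decomposition certifies tw(G) ≤ 3. On the other hand G contains the 4-clique {1, 6, 9, 10}. A clique must lie in a single bag of any decomposition, so no decomposition can have width below 3. The upper and lower bounds meet at 3, so that is the treewidth.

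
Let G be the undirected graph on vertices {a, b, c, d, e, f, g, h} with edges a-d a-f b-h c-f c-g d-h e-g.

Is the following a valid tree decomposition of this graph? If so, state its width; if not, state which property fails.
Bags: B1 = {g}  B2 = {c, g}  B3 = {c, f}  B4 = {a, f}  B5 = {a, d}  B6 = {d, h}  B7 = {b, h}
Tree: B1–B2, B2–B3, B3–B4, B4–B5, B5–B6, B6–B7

A tree decomposition must satisfy three properties: every vertex lies in some bag; for every edge, both endpoints lie together in some bag; and for every vertex, the bags containing it form a connected subtree. Here vertex e appears in no bag, so the decomposition is invalid.

No — vertex e appears in no bag.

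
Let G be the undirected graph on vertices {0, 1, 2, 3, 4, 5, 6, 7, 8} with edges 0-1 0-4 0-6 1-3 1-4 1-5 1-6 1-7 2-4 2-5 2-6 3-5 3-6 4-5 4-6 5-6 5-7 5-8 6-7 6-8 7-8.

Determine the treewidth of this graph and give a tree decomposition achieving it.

Treewidth 3.
One optimal decomposition is:
Bags: B1 = {1, 5, 6, 7}  B2 = {1, 3, 5, 6}  B3 = {1, 4, 5, 6}  B4 = {0, 1, 4, 6}  B5 = {2, 4, 5, 6}  B6 = {5, 6, 7, 8}
Tree: B1–B2, B1–B3, B3–B4, B3–B5, B1–B6

Each bag holds 4 vertices, so the decomposition has width 3, which upper-bounds the treewidth. For the lower bound, the 4 vertices {0, 1, 4, 6} are pairwise adjacent, and any tree decomposition puts a clique entirely inside one bag — forcing width ≥ 3. Therefore the treewidth is 3.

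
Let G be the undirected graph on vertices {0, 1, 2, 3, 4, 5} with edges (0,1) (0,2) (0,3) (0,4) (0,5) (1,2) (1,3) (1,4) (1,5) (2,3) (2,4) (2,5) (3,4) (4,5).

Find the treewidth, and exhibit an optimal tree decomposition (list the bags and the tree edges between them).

Every bag has size at most 5, so the width is 5 − 1 = 4 and tw(G) ≤ 4. On the other hand G contains the 5-clique {0, 1, 2, 3, 4}. A clique must lie in a single bag of any decomposition, so no decomposition can have width below 4. Therefore the treewidth is 4.

Treewidth 4.
Bags: B1 = {0, 1, 2, 4, 5}  B2 = {0, 1, 2, 3, 4}
Tree: B1–B2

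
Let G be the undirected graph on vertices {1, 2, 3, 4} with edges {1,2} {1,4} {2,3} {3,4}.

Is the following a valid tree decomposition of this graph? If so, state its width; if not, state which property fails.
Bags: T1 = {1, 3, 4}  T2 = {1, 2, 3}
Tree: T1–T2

Checking the three conditions: (i) the bags cover all of {1, 2, 3, 4}; (ii) for each edge, some bag contains both endpoints; (iii) the bags containing any fixed vertex form a subtree. All hold, so the decomposition is valid with width 3 − 1 = 2.

Yes; width 2.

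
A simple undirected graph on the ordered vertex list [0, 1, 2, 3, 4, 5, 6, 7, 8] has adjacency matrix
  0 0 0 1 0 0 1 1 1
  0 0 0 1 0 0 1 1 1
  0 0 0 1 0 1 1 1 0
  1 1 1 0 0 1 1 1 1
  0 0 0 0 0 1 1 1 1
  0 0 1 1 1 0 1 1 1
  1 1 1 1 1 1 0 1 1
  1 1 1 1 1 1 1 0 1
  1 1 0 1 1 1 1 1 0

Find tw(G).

A width-4 tree decomposition is:
Bags: B1 = {3, 5, 6, 7, 8}  B2 = {4, 5, 6, 7, 8}  B3 = {1, 3, 6, 7, 8}  B4 = {0, 3, 6, 7, 8}  B5 = {2, 3, 5, 6, 7}
Tree: B1–B2, B1–B3, B3–B4, B1–B5
Every bag has size at most 5, so the width is 5 − 1 = 4 and tw(G) ≤ 4. On the other hand G contains the 5-clique {0, 3, 6, 7, 8}. A clique must lie in a single bag of any decomposition, so no decomposition can have width below 4. The upper and lower bounds meet at 4, so that is the treewidth.

4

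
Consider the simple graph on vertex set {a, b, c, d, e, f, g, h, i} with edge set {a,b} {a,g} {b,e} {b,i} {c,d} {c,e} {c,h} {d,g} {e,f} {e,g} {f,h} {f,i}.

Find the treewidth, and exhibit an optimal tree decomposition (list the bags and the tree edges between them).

Each bag holds 4 vertices, so the decomposition has width 3, which upper-bounds the treewidth. For the lower bound: the 4 vertex sets {a,b,i}, {g}, {e}, {c,d,f,h} are disjoint, each induces a connected subgraph, and every pair is joined by at least one edge of G. Contracting each set to a single vertex therefore yields K_{4} as a minor, and since treewidth is minor-monotone, tw(G) ≥ tw(K_{4}) = 3. The upper and lower bounds meet at 3, so that is the treewidth.

Treewidth 3.
One optimal decomposition is:
Bags: B1 = {a, b, g, i}  B2 = {b, e, g, i}  B3 = {e, f, g, i}  B4 = {d, e, f, g}  B5 = {c, d, e, f}  B6 = {c, d, f, h}
Tree: B1–B2, B2–B3, B3–B4, B4–B5, B5–B6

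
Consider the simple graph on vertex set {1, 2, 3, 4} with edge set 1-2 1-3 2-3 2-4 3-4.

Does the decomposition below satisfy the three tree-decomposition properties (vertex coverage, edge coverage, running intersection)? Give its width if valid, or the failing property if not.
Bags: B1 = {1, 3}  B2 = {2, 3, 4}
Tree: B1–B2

A tree decomposition must satisfy three properties: every vertex lies in some bag; for every edge, both endpoints lie together in some bag; and for every vertex, the bags containing it form a connected subtree. Here edge (2,1) lies in no bag, so the decomposition is invalid.

No — edge (2,1) lies in no bag.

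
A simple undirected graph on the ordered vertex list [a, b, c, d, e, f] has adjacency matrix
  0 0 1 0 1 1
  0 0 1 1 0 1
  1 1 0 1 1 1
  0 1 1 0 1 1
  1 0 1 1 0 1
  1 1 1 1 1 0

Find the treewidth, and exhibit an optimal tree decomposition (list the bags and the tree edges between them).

Every bag has size at most 4, so the width is 4 − 1 = 3 and tw(G) ≤ 3. On the other hand G contains the 4-clique {c, d, e, f}. A clique must lie in a single bag of any decomposition, so no decomposition can have width below 3. Therefore the treewidth is 3.

Treewidth 3.
One such decomposition:
Bags: B1 = {b, c, d, f}  B2 = {c, d, e, f}  B3 = {a, c, e, f}
Tree: B1–B2, B2–B3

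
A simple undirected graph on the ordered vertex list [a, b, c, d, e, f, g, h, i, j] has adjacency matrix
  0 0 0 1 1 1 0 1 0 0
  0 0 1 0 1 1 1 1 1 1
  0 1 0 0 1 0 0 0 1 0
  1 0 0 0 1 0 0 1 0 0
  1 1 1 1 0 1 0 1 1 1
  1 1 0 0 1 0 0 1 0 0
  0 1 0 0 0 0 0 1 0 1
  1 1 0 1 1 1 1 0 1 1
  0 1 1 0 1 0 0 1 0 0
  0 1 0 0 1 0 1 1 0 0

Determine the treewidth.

A width-3 tree decomposition is:
Bags: B1 = {b, e, h, i}  B2 = {b, c, e, i}  B3 = {b, e, f, h}  B4 = {a, e, f, h}  B5 = {b, e, h, j}  B6 = {a, d, e, h}  B7 = {b, g, h, j}
Tree: B1–B2, B1–B3, B3–B4, B1–B5, B4–B6, B5–B7
Each bag holds 4 vertices, so the decomposition has width 3, which upper-bounds the treewidth. For the lower bound, the 4 vertices {b, g, h, j} are pairwise adjacent, and any tree decomposition puts a clique entirely inside one bag — forcing width ≥ 3. Hence tw(G) = 3 exactly.

3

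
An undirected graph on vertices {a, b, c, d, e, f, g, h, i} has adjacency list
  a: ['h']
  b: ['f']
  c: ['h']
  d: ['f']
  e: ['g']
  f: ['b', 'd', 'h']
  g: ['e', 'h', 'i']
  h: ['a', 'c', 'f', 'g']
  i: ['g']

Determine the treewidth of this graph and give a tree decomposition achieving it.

Treewidth 1.
Bags: B1 = {g, h}  B2 = {f, h}  B3 = {e, g}  B4 = {c, h}  B5 = {b, f}  B6 = {d, f}  B7 = {a, h}  B8 = {g, i}
Tree: B1–B2, B1–B3, B1–B4, B2–B5, B5–B6, B4–B7, B3–B8

Every bag has size at most 2, so the width is 2 − 1 = 1 and tw(G) ≤ 1. Any graph with an edge has treewidth ≥ 1, and G has the edge g–h. Hence tw(G) = 1 exactly.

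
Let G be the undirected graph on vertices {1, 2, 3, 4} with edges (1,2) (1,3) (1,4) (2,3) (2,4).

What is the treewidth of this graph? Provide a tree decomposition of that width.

The largest bag has 3 vertices, giving width 2; this decomposition certifies tw(G) ≤ 2. For the lower bound, the 3 vertices {1, 2, 3} are pairwise adjacent, and any tree decomposition puts a clique entirely inside one bag — forcing width ≥ 2. Therefore the treewidth is 2.

Treewidth 2.
One such decomposition:
Bags: B1 = {1, 2, 4}  B2 = {1, 2, 3}
Tree: B1–B2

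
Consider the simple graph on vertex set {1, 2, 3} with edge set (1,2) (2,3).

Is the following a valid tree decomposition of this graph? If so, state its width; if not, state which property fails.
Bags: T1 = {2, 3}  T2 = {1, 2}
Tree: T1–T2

Yes; width 1.

Vertex coverage: the bags together contain {1, 2, 3}, the full vertex set. Edge coverage: each edge of G has both endpoints in at least one bag. Running intersection: for every vertex, the bags containing it form a connected subtree. All three properties hold, so this is a valid tree decomposition of width max|bag| − 1 = 1, and hence tw(G) ≤ 1.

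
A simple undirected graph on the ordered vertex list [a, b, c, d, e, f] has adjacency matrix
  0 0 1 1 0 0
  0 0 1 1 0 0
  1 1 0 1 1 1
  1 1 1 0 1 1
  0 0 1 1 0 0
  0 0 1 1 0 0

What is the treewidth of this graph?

2

A width-2 tree decomposition is:
Bags: B1 = {c, d, e}  B2 = {a, c, d}  B3 = {c, d, f}  B4 = {b, c, d}
Tree: B1–B2, B1–B3, B3–B4
Every bag has size at most 3, so the width is 3 − 1 = 2 and tw(G) ≤ 2. On the other hand G contains the 3-clique {c, d, e}. A clique must lie in a single bag of any decomposition, so no decomposition can have width below 2. Combining the bounds, tw(G) = 2.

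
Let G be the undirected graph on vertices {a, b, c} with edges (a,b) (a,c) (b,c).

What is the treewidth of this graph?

2

A width-2 tree decomposition is:
Bags: B1 = {a, b, c}
Tree: (single bag)
A single bag containing all 3 vertices is trivially a valid decomposition of width 2. For the lower bound, the 3 vertices {a, b, c} are pairwise adjacent, and any tree decomposition puts a clique entirely inside one bag — forcing width ≥ 2. Combining the bounds, tw(G) = 2.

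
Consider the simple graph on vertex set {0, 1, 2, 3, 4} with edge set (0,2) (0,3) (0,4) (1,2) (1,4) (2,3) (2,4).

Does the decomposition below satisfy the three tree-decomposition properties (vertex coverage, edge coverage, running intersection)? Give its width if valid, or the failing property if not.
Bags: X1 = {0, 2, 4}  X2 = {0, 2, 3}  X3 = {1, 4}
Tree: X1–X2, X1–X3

A tree decomposition must satisfy three properties: every vertex lies in some bag; for every edge, both endpoints lie together in some bag; and for every vertex, the bags containing it form a connected subtree. Here edge (2,1) lies in no bag, so the decomposition is invalid.

No — edge (2,1) lies in no bag.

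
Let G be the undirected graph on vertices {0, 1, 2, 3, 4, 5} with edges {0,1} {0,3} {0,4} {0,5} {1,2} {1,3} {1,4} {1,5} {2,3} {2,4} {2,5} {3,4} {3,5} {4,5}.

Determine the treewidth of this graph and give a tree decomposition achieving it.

Every bag has size at most 5, so the width is 5 − 1 = 4 and tw(G) ≤ 4. On the other hand G contains the 5-clique {0, 1, 3, 4, 5}. A clique must lie in a single bag of any decomposition, so no decomposition can have width below 4. Combining the bounds, tw(G) = 4.

Treewidth 4.
One such decomposition:
Bags: B1 = {1, 2, 3, 4, 5}  B2 = {0, 1, 3, 4, 5}
Tree: B1–B2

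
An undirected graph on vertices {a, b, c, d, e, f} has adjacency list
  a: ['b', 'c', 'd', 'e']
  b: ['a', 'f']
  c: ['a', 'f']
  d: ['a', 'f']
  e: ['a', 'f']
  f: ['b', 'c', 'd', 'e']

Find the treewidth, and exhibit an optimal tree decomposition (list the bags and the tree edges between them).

The largest bag has 3 vertices, giving width 2; this decomposition certifies tw(G) ≤ 2. The edges c–f–e–a–c form a cycle, so G is not a tree and its treewidth is at least 2. Hence tw(G) = 2 exactly.

Treewidth 2.
One such decomposition:
Bags: B1 = {a, c, f}  B2 = {a, e, f}  B3 = {a, b, f}  B4 = {a, d, f}
Tree: B1–B2, B2–B3, B3–B4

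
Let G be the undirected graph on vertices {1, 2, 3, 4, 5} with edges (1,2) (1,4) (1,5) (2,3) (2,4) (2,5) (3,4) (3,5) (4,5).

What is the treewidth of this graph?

3

A width-3 tree decomposition is:
Bags: B1 = {1, 2, 4, 5}  B2 = {2, 3, 4, 5}
Tree: B1–B2
The largest bag has 4 vertices, giving width 3; this decomposition certifies tw(G) ≤ 3. On the other hand G contains the 4-clique {1, 2, 4, 5}. A clique must lie in a single bag of any decomposition, so no decomposition can have width below 3. Combining the bounds, tw(G) = 3.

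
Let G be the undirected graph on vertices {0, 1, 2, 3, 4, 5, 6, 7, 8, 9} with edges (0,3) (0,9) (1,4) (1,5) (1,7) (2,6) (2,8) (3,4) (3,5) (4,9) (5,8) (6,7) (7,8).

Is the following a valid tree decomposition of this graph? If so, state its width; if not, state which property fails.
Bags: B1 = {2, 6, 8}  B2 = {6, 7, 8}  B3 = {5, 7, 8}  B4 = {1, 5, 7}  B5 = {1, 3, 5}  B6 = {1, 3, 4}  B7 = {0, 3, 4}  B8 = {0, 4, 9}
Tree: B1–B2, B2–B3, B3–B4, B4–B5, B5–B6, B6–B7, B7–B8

Yes; width 2.

Every vertex of G appears in some bag (union = {0, 1, 2, 3, 4, 5, 6, 7, 8, 9}); every edge is covered by a bag; and for each vertex v the set of bags containing v is connected in the bag tree. The decomposition is therefore valid. The largest bag has 3 vertices, so the width is 2.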